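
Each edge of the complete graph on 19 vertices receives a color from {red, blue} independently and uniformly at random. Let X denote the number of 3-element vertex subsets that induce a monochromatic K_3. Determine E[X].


Let X = Σ_S X_S over the C(19, 3) = 969 subsets S of size 3, where X_S = 1 if the K_3 on S is monochromatic.
For a fixed S, the K_3 on S has C(3, 2) = 3 edges. P[all 3 edges red] = (1/2)^3, and likewise for blue, so P[monochromatic] = 2·(1/2)^3 = 2^{1 − 3} = 1/4.
By linearity: E[X] = C(19, 3) · 2^{1 − 3} = 969 · 1/4 = 969/4.
Numerically: E[X] ≈ 242.2500.

E[X] = C(19,3)·2^(1−C(3,2)) = 969/4 ≈ 242.2500.


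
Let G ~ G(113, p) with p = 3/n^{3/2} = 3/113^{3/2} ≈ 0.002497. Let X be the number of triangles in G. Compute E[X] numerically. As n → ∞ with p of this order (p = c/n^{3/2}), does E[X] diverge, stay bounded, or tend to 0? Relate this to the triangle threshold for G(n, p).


Number of potential triangles: C(113, 3) = 234136.
Each occurs with probability p³ ≈ (0.002497)³ ≈ 1.557797e-08.
By linearity: E[X] = C(113, 3)·p³ ≈ 234136 · 1.557797e-08 ≈ 0.0036.
Since α = 3/2 > 1, p = c/n^{3/2} = o(1/n) is below the triangle threshold p ~ 1/n. Asymptotically E[X] ~ (c³/6)·n^{3(1−α)} = (3³/6)·n^{-1.5} → 0, so by Markov's inequality G has no triangles w.h.p.

E[X] ≈ 0.0036; in regime p = Θ(1/n^{3/2}) E[X] tends to 0 (below the triangle threshold p ~ 1/n).


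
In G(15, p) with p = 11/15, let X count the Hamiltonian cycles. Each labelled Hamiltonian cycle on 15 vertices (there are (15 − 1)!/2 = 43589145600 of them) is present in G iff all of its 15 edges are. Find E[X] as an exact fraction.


K_15 has (15 − 1)!/2 = 43589145600 labelled Hamiltonian cycles.
For each such Hamiltonian cycle H, let X_H = 1 if all 15 edges of H are present in G. Then P[X_H = 1] = p^{15} = (11/15)^{15} = 4177248169415651/437893890380859375.
Summing the indicators: E[X] = Σ_H E[X_H] = 43589145600 · p^{15} = 43589145600 · 4177248169415651/437893890380859375 = 29972457393249757754368/72081298828125.
Numerically: E[X] ≈ 4.1581e+08.

E[X] = 43589145600 · (11/15)^{15} = 29972457393249757754368/72081298828125 ≈ 4.1581e+08.


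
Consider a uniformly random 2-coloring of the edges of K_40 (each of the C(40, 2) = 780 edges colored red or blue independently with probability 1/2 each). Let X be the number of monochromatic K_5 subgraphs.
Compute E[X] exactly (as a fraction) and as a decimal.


Let X = Σ_S X_S over the C(40, 5) = 658008 subsets S of size 5, where X_S = 1 if the K_5 on S is monochromatic.
For a fixed S, the K_5 on S has C(5, 2) = 10 edges. P[all 10 edges red] = (1/2)^10, and likewise for blue, so P[monochromatic] = 2·(1/2)^10 = 2^{1 − 10} = 1/512.
By linearity: E[X] = C(40, 5) · 2^{1 − 10} = 658008 · 1/512 = 82251/64.
Numerically: E[X] ≈ 1285.171875.

E[X] = C(40,5)·2^(1−C(5,2)) = 82251/64 ≈ 1285.171875.


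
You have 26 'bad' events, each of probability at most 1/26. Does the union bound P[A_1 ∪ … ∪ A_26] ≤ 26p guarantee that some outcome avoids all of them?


Union bound: P[∪_{i=1}^{26} A_i] ≤ Σ_i P[A_i] ≤ 26·p = 26·(1/26) = 1.
Numerically: 1 ≈ 1.0000000.
Is 1 < 1? NO.
Since the bound 1 is ≥ 1, the union bound is uninformative here; it does NOT by itself certify existence.

26·p = 1 ≈ 1.0000000; existence NOT certified by the union bound.


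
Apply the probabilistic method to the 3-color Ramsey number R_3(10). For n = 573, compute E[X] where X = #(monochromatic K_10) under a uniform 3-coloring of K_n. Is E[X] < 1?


E[X] = C(573, 10) · 3^{1 − 45} = 971597135635805762226 · 3^{−44} = 971597135635805762226/984770902183611232881.
As a reduced fraction: E[X] = 35985079097622435638/36472996377170786403 ≈ 0.9866225.
Is E[X] < 1? YES.
Since E[X] < 1, there exists a 3-coloring of K_{573} with no monochromatic K_10; hence R_3(10) > 573.

E[X] = 35985079097622435638/36472996377170786403 ≈ 0.9866225; E[X] < 1, so R_3(10) > 573.


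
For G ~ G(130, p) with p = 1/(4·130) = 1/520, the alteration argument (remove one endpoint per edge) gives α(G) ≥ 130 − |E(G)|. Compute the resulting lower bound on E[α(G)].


E[|E(G)|] = C(130, 2)·p = 8385 · (1/520) = 129/8.
E[α(G)] ≥ n − E[|E(G)|] = 130 − 129/8 = 911/8.
Numerically: ≈ 113.8750.
(This is only a lower bound; the true E[α(G)] may be larger.)

E[α(G)] ≥ 911/8 ≈ 113.8750.


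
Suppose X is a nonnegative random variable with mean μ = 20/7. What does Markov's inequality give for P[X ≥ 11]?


μ = E[X] = 20/7, a = 11.
Markov: P[X ≥ 11] ≤ μ/a = (20/7)/11 = 20/77.
Numerically: ≈ 0.260.
(Since a = 11 > μ = 2.857, the bound 20/77 is < 1 and informative.)

P[X ≥ 11] ≤ 20/77 ≈ 0.260.


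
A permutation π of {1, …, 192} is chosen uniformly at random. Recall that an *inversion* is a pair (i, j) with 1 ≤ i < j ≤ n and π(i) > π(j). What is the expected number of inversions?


Write X = Σ X_I over the C(192, 2) = 18336 pairs i < j, with X_I the indicator of one inversion.
There are 18336 indicators.
For each fixed pair i < j, the values π(i) and π(j) are two distinct elements of {1, …, 192} in uniformly random order; by symmetry P[π(i) > π(j)] = 1/2.
By linearity: E[X] = 18336 · (1/2) = C(192, 2) · (1/2) = 18336/2 = 9168 ≈ 9168.000000.

E[X] = 9168 = 9168.000000.


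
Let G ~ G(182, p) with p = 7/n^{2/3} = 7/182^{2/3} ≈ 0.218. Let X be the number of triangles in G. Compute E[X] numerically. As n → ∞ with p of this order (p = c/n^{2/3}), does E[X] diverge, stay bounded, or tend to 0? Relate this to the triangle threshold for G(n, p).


Number of potential triangles: C(182, 3) = 988260.
Each occurs with probability p³ ≈ (0.218)³ ≈ 1.035503e-02.
By linearity: E[X] = C(182, 3)·p³ ≈ 988260 · 1.035503e-02 ≈ 10233.4615.
Since α = 2/3 < 1, p = c/n^{2/3} ≫ 1/n is above the triangle threshold p ~ 1/n. Asymptotically E[X] ~ (c³/6)·n^{3(1−α)} = (7³/6)·n^{1} → ∞; triangles are abundant w.h.p.

E[X] ≈ 10233.4615; in regime p = Θ(1/n^{2/3}) E[X] diverges (above the triangle threshold p ~ 1/n).


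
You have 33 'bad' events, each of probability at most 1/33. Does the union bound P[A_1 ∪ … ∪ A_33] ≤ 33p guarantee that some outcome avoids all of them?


Union bound: P[∪_{i=1}^{33} A_i] ≤ Σ_i P[A_i] ≤ 33·p = 33·(1/33) = 1.
Numerically: 1 ≈ 1.00000.
Is 1 < 1? NO.
Since the bound 1 is ≥ 1, the union bound is uninformative here; it does NOT by itself certify existence.

33·p = 1 ≈ 1.00000; existence NOT certified by the union bound.


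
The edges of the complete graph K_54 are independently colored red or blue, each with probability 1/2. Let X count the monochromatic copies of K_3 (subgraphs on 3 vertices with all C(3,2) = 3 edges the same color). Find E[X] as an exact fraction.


Let X = Σ_S X_S over the C(54, 3) = 24804 subsets S of size 3, where X_S = 1 if the K_3 on S is monochromatic.
For a fixed S, the K_3 on S has C(3, 2) = 3 edges. P[all 3 edges red] = (1/2)^3, and likewise for blue, so P[monochromatic] = 2·(1/2)^3 = 2^{1 − 3} = 1/4.
By linearity of expectation: E[X] = C(54, 3) · 2^{1 − 3} = 24804 · 1/4 = 6201.
Numerically: E[X] ≈ 6201.0000.

E[X] = C(54,3)·2^(1−C(3,2)) = 6201 ≈ 6201.0000.


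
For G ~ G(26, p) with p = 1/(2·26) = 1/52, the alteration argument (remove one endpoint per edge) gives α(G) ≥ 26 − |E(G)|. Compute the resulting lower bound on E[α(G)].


E[|E(G)|] = C(26, 2)·p = 325 · (1/52) = 25/4.
E[α(G)] ≥ n − E[|E(G)|] = 26 − 25/4 = 79/4.
Numerically: ≈ 19.750.
(This is only a lower bound; the true E[α(G)] may be larger.)

E[α(G)] ≥ 79/4 ≈ 19.750.


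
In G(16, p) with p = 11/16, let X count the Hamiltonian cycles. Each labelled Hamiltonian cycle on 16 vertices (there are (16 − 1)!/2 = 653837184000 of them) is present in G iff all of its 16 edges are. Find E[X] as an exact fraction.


K_16 has (16 − 1)!/2 = 653837184000 labelled Hamiltonian cycles.
For each such Hamiltonian cycle H, let X_H = 1 if all 16 edges of H are present in G. Then P[X_H = 1] = p^{16} = (11/16)^{16} = 45949729863572161/18446744073709551616.
By linearity of expectation: E[X] = Σ_H E[X_H] = 653837184000 · p^{16} = 653837184000 · 45949729863572161/18446744073709551616 = 29339494120662818290072875/18014398509481984.
Numerically: E[X] ≈ 1.629e+09.

E[X] = 653837184000 · (11/16)^{16} = 29339494120662818290072875/18014398509481984 ≈ 1.629e+09.


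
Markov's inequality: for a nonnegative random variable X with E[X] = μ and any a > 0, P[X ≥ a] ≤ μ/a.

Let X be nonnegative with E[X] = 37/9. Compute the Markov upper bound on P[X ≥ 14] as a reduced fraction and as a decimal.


μ = E[X] = 37/9, a = 14.
Markov: P[X ≥ 14] ≤ μ/a = (37/9)/14 = 37/126.
Numerically: ≈ 0.294.
(Since a = 14 > μ = 4.111, the bound 37/126 is < 1 and informative.)

P[X ≥ 14] ≤ 37/126 ≈ 0.294.


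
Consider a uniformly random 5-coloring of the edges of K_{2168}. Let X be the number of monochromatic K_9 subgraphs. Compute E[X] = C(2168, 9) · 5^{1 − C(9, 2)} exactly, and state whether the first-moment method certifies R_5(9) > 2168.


E[X] = C(2168, 9) · 5^{1 − 36} = 2867804175977929537095120 · 5^{−35} = 2867804175977929537095120/2910383045673370361328125.
As a reduced fraction: E[X] = 573560835195585907419024/582076609134674072265625 ≈ 0.985370.
Is E[X] < 1? YES.
Since E[X] < 1, there exists a 5-coloring of K_{2168} with no monochromatic K_9; hence R_5(9) > 2168.

E[X] = 573560835195585907419024/582076609134674072265625 ≈ 0.985370; E[X] < 1, so R_5(9) > 2168.


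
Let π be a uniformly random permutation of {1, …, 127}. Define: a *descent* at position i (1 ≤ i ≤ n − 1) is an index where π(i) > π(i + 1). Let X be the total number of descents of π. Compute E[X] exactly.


Write X = Σ X_I over i = 1, …, 126, with X_I the indicator of one descent.
There are 126 indicators.
For each fixed i, the pair (π(i), π(i+1)) is a uniformly random ordered pair of distinct values from {1, …, 127}; by symmetry P[π(i) > π(i+1)] = 1/2.
By linearity: E[X] = 126 · (1/2) = (127 − 1) · (1/2) = 63 ≈ 63.000000.

E[X] = 63 = 63.000000.


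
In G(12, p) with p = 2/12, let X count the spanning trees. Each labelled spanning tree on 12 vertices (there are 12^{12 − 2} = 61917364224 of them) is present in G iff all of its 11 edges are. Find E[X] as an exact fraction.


K_12 has 12^{12 − 2} = 61917364224 labelled spanning trees.
For each such spanning tree H, let X_H = 1 if all 11 edges of H are present in G. Then P[X_H = 1] = p^{11} = (1/6)^{11} = 1/362797056.
By linearity of expectation: E[X] = Σ_H E[X_H] = 61917364224 · p^{11} = 61917364224 · 1/362797056 = 512/3.
Numerically: E[X] ≈ 170.67.

E[X] = 61917364224 · (1/6)^{11} = 512/3 ≈ 170.67.


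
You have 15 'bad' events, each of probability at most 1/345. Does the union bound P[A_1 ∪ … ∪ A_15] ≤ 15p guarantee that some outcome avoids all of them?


Union bound: P[∪_{i=1}^{15} A_i] ≤ Σ_i P[A_i] ≤ 15·p = 15·(1/345) = 1/23.
Numerically: 1/23 ≈ 0.0435.
Is 1/23 < 1? YES.
Since P[∪ A_i] ≤ 1/23 < 1, the complement has P[∩ A_i^c] ≥ 1 − 1/23 = 22/23 > 0, so some outcome avoids every A_i.

15·p = 1/23 ≈ 0.0435; existence CERTIFIED by the union bound.


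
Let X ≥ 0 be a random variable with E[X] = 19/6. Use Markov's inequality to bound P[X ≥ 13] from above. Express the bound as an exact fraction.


μ = E[X] = 19/6, a = 13.
Markov: P[X ≥ 13] ≤ μ/a = (19/6)/13 = 19/78.
Numerically: ≈ 0.243590.
(Since a = 13 > μ = 3.166667, the bound 19/78 is < 1 and informative.)

P[X ≥ 13] ≤ 19/78 ≈ 0.243590.


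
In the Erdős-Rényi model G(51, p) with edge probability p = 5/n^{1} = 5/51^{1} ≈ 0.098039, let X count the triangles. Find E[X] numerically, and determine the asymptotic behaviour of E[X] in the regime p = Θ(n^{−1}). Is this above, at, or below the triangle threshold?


Number of potential triangles: C(51, 3) = 20825.
Each occurs with probability p³ ≈ (0.098039)³ ≈ 9.4232233e-04.
By linearity: E[X] = C(51, 3)·p³ ≈ 20825 · 9.4232233e-04 ≈ 19.62386.
Here α = 1, so p = 5/n is exactly at the triangle threshold p ~ 1/n. Asymptotically E[X] → c³/6 = 5³/6 = 125/6 ≈ 20.83333, a bounded constant. In this regime the triangle count is asymptotically Poisson(c³/6).

E[X] ≈ 19.62386; in regime p = Θ(1/n^{1}) E[X] stays bounded (at the triangle threshold p ~ 1/n).


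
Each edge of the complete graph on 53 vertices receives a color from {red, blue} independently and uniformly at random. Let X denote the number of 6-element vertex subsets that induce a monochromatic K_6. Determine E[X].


Let X = Σ_S X_S over the C(53, 6) = 22957480 subsets S of size 6, where X_S = 1 if the K_6 on S is monochromatic.
For a fixed S, the K_6 on S has C(6, 2) = 15 edges. P[all 15 edges red] = (1/2)^15, and likewise for blue, so P[monochromatic] = 2·(1/2)^15 = 2^{1 − 15} = 1/16384.
Summing: E[X] = C(53, 6) · 2^{1 − 15} = 22957480 · 1/16384 = 2869685/2048.
Numerically: E[X] ≈ 1401.21338.

E[X] = C(53,6)·2^(1−C(6,2)) = 2869685/2048 ≈ 1401.21338.


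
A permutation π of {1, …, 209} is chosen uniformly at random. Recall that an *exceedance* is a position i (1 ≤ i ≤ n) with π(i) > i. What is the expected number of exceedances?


Write X = Σ_{i=1}^{209} X_i, where X_i = 1_{π(i) > i}.
For each fixed i, π(i) is uniform over {1, …, 209} (marginal of a uniform permutation), so P[π(i) > i] = (n − i)/n. Summing: Σ_{i=1}^{209} (n − i)/n = (0 + 1 + … + 208)/209 = 209(209 − 1)/(2·209) = (209 − 1)/2.
Hence E[X] = Σ_{i=1}^{209} (209 − i)/209 = 104 ≈ 104.000000.

E[X] = 104 = 104.000000.


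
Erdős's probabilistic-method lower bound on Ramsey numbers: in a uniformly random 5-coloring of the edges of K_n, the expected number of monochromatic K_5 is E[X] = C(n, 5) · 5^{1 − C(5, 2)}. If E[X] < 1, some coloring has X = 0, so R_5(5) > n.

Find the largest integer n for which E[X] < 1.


We need C(n, 5) · 5^{1 − 10} < 1, i.e. C(n, 5) < 5^{10 − 1} = 1953125.
Check values of n near the boundary:
  n = 44: C(44, 5) = 1086008; 1086008 < 1953125? YES
  n = 45: C(45, 5) = 1221759; 1221759 < 1953125? YES
  n = 46: C(46, 5) = 1370754; 1370754 < 1953125? YES
  n = 47: C(47, 5) = 1533939; 1533939 < 1953125? YES
  n = 48: C(48, 5) = 1712304; 1712304 < 1953125? YES
  n = 49: C(49, 5) = 1906884; 1906884 < 1953125? YES
  n = 50: C(50, 5) = 2118760; 2118760 < 1953125? NO
  n = 51: C(51, 5) = 2349060; 2349060 < 1953125? NO
  n = 52: C(52, 5) = 2598960; 2598960 < 1953125? NO
The largest n with C(n, 5) < 1953125 is n = 49 (where E[X] = 1906884/1953125 ≈ 0.97632). Hence R_5(5) > 49, i.e. R_5(5) ≥ 50.

Largest n = 49; hence R_5(5) > 49.


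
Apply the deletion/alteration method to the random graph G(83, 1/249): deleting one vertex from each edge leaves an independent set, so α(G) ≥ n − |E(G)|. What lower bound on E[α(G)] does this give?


E[|E(G)|] = C(83, 2)·p = 3403 · (1/249) = 41/3.
E[α(G)] ≥ n − E[|E(G)|] = 83 − 41/3 = 208/3.
Numerically: ≈ 69.3333.
(This is only a lower bound; the true E[α(G)] may be larger.)

E[α(G)] ≥ 208/3 ≈ 69.3333.


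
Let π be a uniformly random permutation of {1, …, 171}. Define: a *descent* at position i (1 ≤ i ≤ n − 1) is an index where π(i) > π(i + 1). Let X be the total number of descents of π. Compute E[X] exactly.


Write X = Σ X_I over i = 1, …, 170, with X_I the indicator of one descent.
There are 170 indicators.
For each fixed i, the pair (π(i), π(i+1)) is a uniformly random ordered pair of distinct values from {1, …, 171}; by symmetry P[π(i) > π(i+1)] = 1/2.
By linearity: E[X] = 170 · (1/2) = (171 − 1) · (1/2) = 85 ≈ 85.000.

E[X] = 85 = 85.000.


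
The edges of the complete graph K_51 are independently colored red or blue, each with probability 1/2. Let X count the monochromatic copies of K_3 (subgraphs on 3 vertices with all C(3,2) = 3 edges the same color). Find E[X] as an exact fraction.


Let X = Σ_S X_S over the C(51, 3) = 20825 subsets S of size 3, where X_S = 1 if the K_3 on S is monochromatic.
For a fixed S, the K_3 on S has C(3, 2) = 3 edges. P[all 3 edges red] = (1/2)^3, and likewise for blue, so P[monochromatic] = 2·(1/2)^3 = 2^{1 − 3} = 1/4.
By linearity of expectation: E[X] = C(51, 3) · 2^{1 − 3} = 20825 · 1/4 = 20825/4.
Numerically: E[X] ≈ 5206.2500.

E[X] = C(51,3)·2^(1−C(3,2)) = 20825/4 ≈ 5206.2500.


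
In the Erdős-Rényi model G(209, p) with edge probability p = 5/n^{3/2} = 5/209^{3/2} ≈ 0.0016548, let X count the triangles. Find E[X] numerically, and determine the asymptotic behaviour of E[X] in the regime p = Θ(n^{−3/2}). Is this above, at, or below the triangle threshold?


Number of potential triangles: C(209, 3) = 1499784.
Each occurs with probability p³ ≈ (0.0016548)³ ≈ 4.5316016e-09.
By linearity: E[X] = C(209, 3)·p³ ≈ 1499784 · 4.5316016e-09 ≈ 0.00680.
Since α = 3/2 > 1, p = c/n^{3/2} = o(1/n) is below the triangle threshold p ~ 1/n. Asymptotically E[X] ~ (c³/6)·n^{3(1−α)} = (5³/6)·n^{-1.5} → 0, so by Markov's inequality G has no triangles w.h.p.

E[X] ≈ 0.00680; in regime p = Θ(1/n^{3/2}) E[X] tends to 0 (below the triangle threshold p ~ 1/n).


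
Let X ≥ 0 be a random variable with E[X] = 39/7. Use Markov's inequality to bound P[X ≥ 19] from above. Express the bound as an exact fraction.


μ = E[X] = 39/7, a = 19.
Markov: P[X ≥ 19] ≤ μ/a = (39/7)/19 = 39/133.
Numerically: ≈ 0.293233.
(Since a = 19 > μ = 5.571429, the bound 39/133 is < 1 and informative.)

P[X ≥ 19] ≤ 39/133 ≈ 0.293233.


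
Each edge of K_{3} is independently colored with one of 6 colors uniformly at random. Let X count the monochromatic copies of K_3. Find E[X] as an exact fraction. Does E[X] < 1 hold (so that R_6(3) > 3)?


E[X] = C(3, 3) · 6^{1 − 3} = 1 · 6^{−2} = 1/36.
As a reduced fraction: E[X] = 1/36 ≈ 0.027778.
Is E[X] < 1? YES.
Since E[X] < 1, there exists a 6-coloring of K_{3} with no monochromatic K_3; hence R_6(3) > 3.

E[X] = 1/36 ≈ 0.027778; E[X] < 1, so R_6(3) > 3.


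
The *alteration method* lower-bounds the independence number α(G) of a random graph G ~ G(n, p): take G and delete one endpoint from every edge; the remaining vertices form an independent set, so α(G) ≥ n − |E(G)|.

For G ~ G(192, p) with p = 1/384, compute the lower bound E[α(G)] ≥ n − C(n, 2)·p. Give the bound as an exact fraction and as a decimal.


E[|E(G)|] = C(192, 2)·p = 18336 · (1/384) = 191/4.
E[α(G)] ≥ n − E[|E(G)|] = 192 − 191/4 = 577/4.
Numerically: ≈ 144.2500.
(This is only a lower bound; the true E[α(G)] may be larger.)

E[α(G)] ≥ 577/4 ≈ 144.2500.


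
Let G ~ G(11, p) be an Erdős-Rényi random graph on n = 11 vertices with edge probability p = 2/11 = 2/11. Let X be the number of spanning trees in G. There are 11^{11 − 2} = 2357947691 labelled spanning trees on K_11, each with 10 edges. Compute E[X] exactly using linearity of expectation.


K_11 has 11^{11 − 2} = 2357947691 labelled spanning trees.
For each such spanning tree H, let X_H = 1 if all 10 edges of H are present in G. Then P[X_H = 1] = p^{10} = (2/11)^{10} = 1024/25937424601.
By linearity: E[X] = Σ_H E[X_H] = 2357947691 · p^{10} = 2357947691 · 1024/25937424601 = 1024/11.
Numerically: E[X] ≈ 93.1.

E[X] = 2357947691 · (2/11)^{10} = 1024/11 ≈ 93.1.


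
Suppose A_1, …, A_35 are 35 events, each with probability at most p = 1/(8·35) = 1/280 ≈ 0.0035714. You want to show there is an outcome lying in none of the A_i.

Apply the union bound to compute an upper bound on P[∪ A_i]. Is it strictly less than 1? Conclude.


Union bound: P[∪_{i=1}^{35} A_i] ≤ Σ_i P[A_i] ≤ 35·p = 35·(1/280) = 1/8.
Numerically: 1/8 ≈ 0.1250000.
Is 1/8 < 1? YES.
Since P[∪ A_i] ≤ 1/8 < 1, the complement has P[∩ A_i^c] ≥ 1 − 1/8 = 7/8 > 0, so some outcome avoids every A_i.

35·p = 1/8 ≈ 0.1250000; existence CERTIFIED by the union bound.


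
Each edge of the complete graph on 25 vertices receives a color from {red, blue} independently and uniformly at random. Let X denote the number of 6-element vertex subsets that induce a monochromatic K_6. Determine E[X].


Let X = Σ_S X_S over the C(25, 6) = 177100 subsets S of size 6, where X_S = 1 if the K_6 on S is monochromatic.
For a fixed S, the K_6 on S has C(6, 2) = 15 edges. P[all 15 edges red] = (1/2)^15, and likewise for blue, so P[monochromatic] = 2·(1/2)^15 = 2^{1 − 15} = 1/16384.
By linearity of expectation: E[X] = C(25, 6) · 2^{1 − 15} = 177100 · 1/16384 = 44275/4096.
Numerically: E[X] ≈ 10.809.

E[X] = C(25,6)·2^(1−C(6,2)) = 44275/4096 ≈ 10.809.


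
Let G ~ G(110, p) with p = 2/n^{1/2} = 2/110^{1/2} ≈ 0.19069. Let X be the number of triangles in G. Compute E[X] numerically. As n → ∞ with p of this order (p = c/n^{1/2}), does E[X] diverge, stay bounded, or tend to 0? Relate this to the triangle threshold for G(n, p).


Number of potential triangles: C(110, 3) = 215820.
Each occurs with probability p³ ≈ (0.19069)³ ≈ 6.9342734e-03.
By linearity: E[X] = C(110, 3)·p³ ≈ 215820 · 6.9342734e-03 ≈ 1496.55488.
Since α = 1/2 < 1, p = c/n^{1/2} ≫ 1/n is above the triangle threshold p ~ 1/n. Asymptotically E[X] ~ (c³/6)·n^{3(1−α)} = (2³/6)·n^{1.5} → ∞; triangles are abundant w.h.p.

E[X] ≈ 1496.55488; in regime p = Θ(1/n^{1/2}) E[X] diverges (above the triangle threshold p ~ 1/n).


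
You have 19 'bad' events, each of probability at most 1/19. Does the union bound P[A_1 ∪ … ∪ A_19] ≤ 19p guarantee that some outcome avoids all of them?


Union bound: P[∪_{i=1}^{19} A_i] ≤ Σ_i P[A_i] ≤ 19·p = 19·(1/19) = 1.
Numerically: 1 ≈ 1.000.
Is 1 < 1? NO.
Since the bound 1 is ≥ 1, the union bound is uninformative here; it does NOT by itself certify existence.

19·p = 1 ≈ 1.000; existence NOT certified by the union bound.


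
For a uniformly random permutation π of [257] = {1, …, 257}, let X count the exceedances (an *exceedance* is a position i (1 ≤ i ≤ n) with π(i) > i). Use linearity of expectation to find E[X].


Write X = Σ_{i=1}^{257} X_i, where X_i = 1_{π(i) > i}.
For each fixed i, π(i) is uniform over {1, …, 257} (marginal of a uniform permutation), so P[π(i) > i] = (n − i)/n. Summing: Σ_{i=1}^{257} (n − i)/n = (0 + 1 + … + 256)/257 = 257(257 − 1)/(2·257) = (257 − 1)/2.
Hence E[X] = Σ_{i=1}^{257} (257 − i)/257 = 128 ≈ 128.0000.

E[X] = 128 = 128.0000.


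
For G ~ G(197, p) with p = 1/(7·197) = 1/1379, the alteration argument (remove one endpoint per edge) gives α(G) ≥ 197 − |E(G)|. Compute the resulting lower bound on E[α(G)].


E[|E(G)|] = C(197, 2)·p = 19306 · (1/1379) = 14.
E[α(G)] ≥ n − E[|E(G)|] = 197 − 14 = 183.
Numerically: ≈ 183.000000.
(This is only a lower bound; the true E[α(G)] may be larger.)

E[α(G)] ≥ 183 ≈ 183.000000.


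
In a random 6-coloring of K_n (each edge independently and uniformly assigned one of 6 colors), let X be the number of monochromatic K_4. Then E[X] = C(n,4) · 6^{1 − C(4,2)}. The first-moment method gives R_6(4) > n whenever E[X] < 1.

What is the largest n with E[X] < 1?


We need C(n, 4) · 6^{1 − 6} < 1, i.e. C(n, 4) < 6^{6 − 1} = 7776.
Check values of n near the boundary:
  n = 16: C(16, 4) = 1820; 1820 < 7776? YES
  n = 17: C(17, 4) = 2380; 2380 < 7776? YES
  n = 18: C(18, 4) = 3060; 3060 < 7776? YES
  n = 19: C(19, 4) = 3876; 3876 < 7776? YES
  n = 20: C(20, 4) = 4845; 4845 < 7776? YES
  n = 21: C(21, 4) = 5985; 5985 < 7776? YES
  n = 22: C(22, 4) = 7315; 7315 < 7776? YES
  n = 23: C(23, 4) = 8855; 8855 < 7776? NO
  n = 24: C(24, 4) = 10626; 10626 < 7776? NO
  n = 25: C(25, 4) = 12650; 12650 < 7776? NO
The largest n with C(n, 4) < 7776 is n = 22 (where E[X] = 7315/7776 ≈ 0.941). Hence R_6(4) > 22, i.e. R_6(4) ≥ 23.

Largest n = 22; hence R_6(4) > 22.


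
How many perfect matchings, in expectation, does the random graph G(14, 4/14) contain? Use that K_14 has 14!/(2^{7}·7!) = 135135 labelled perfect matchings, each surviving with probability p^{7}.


K_14 has 14!/(2^{7}·7!) = 135135 labelled perfect matchings.
For each such perfect matching H, let X_H = 1 if all 7 edges of H are present in G. Then P[X_H = 1] = p^{7} = (2/7)^{7} = 128/823543.
By linearity: E[X] = Σ_H E[X_H] = 135135 · p^{7} = 135135 · 128/823543 = 2471040/117649.
Numerically: E[X] ≈ 21.

E[X] = 135135 · (2/7)^{7} = 2471040/117649 ≈ 21.


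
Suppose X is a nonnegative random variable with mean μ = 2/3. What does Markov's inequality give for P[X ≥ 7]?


μ = E[X] = 2/3, a = 7.
Markov: P[X ≥ 7] ≤ μ/a = (2/3)/7 = 2/21.
Numerically: ≈ 0.095.
(Since a = 7 > μ = 0.667, the bound 2/21 is < 1 and informative.)

P[X ≥ 7] ≤ 2/21 ≈ 0.095.


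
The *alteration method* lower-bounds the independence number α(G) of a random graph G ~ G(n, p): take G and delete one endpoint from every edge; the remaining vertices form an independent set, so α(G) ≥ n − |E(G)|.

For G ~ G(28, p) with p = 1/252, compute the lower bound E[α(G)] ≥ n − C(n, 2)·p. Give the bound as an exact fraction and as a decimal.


E[|E(G)|] = C(28, 2)·p = 378 · (1/252) = 3/2.
E[α(G)] ≥ n − E[|E(G)|] = 28 − 3/2 = 53/2.
Numerically: ≈ 26.500.
(This is only a lower bound; the true E[α(G)] may be larger.)

E[α(G)] ≥ 53/2 ≈ 26.500.


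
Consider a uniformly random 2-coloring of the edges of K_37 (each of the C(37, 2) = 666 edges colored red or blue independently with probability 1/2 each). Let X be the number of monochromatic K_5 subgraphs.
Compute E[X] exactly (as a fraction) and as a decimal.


Let X = Σ_S X_S over the C(37, 5) = 435897 subsets S of size 5, where X_S = 1 if the K_5 on S is monochromatic.
For a fixed S, the K_5 on S has C(5, 2) = 10 edges. P[all 10 edges red] = (1/2)^10, and likewise for blue, so P[monochromatic] = 2·(1/2)^10 = 2^{1 − 10} = 1/512.
Summing: E[X] = C(37, 5) · 2^{1 − 10} = 435897 · 1/512 = 435897/512.
Numerically: E[X] ≈ 851.361328.

E[X] = C(37,5)·2^(1−C(5,2)) = 435897/512 ≈ 851.361328.


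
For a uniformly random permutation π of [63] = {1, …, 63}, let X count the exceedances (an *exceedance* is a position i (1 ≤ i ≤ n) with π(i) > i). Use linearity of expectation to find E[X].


Write X = Σ_{i=1}^{63} X_i, where X_i = 1_{π(i) > i}.
For each fixed i, π(i) is uniform over {1, …, 63} (marginal of a uniform permutation), so P[π(i) > i] = (n − i)/n. Summing: Σ_{i=1}^{63} (n − i)/n = (0 + 1 + … + 62)/63 = 63(63 − 1)/(2·63) = (63 − 1)/2.
Hence E[X] = Σ_{i=1}^{63} (63 − i)/63 = 31 ≈ 31.000.

E[X] = 31 = 31.000.


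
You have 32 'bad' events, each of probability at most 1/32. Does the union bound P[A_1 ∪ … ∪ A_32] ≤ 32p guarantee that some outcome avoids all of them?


Union bound: P[∪_{i=1}^{32} A_i] ≤ Σ_i P[A_i] ≤ 32·p = 32·(1/32) = 1.
Numerically: 1 ≈ 1.00000.
Is 1 < 1? NO.
Since the bound 1 is ≥ 1, the union bound is uninformative here; it does NOT by itself certify existence.

32·p = 1 ≈ 1.00000; existence NOT certified by the union bound.


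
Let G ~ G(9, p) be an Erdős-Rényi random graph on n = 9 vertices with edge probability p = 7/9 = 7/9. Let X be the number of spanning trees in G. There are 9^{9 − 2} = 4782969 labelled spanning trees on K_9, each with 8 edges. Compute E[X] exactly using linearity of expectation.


K_9 has 9^{9 − 2} = 4782969 labelled spanning trees.
For each such spanning tree H, let X_H = 1 if all 8 edges of H are present in G. Then P[X_H = 1] = p^{8} = (7/9)^{8} = 5764801/43046721.
By linearity: E[X] = Σ_H E[X_H] = 4782969 · p^{8} = 4782969 · 5764801/43046721 = 5764801/9.
Numerically: E[X] ≈ 640533.

E[X] = 4782969 · (7/9)^{8} = 5764801/9 ≈ 640533.


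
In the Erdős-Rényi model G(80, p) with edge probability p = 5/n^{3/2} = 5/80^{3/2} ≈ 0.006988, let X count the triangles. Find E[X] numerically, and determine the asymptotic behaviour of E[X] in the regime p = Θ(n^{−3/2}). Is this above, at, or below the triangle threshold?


Number of potential triangles: C(80, 3) = 82160.
Each occurs with probability p³ ≈ (0.006988)³ ≈ 3.411969e-07.
By linearity: E[X] = C(80, 3)·p³ ≈ 82160 · 3.411969e-07 ≈ 0.0280.
Since α = 3/2 > 1, p = c/n^{3/2} = o(1/n) is below the triangle threshold p ~ 1/n. Asymptotically E[X] ~ (c³/6)·n^{3(1−α)} = (5³/6)·n^{-1.5} → 0, so by Markov's inequality G has no triangles w.h.p.

E[X] ≈ 0.0280; in regime p = Θ(1/n^{3/2}) E[X] tends to 0 (below the triangle threshold p ~ 1/n).


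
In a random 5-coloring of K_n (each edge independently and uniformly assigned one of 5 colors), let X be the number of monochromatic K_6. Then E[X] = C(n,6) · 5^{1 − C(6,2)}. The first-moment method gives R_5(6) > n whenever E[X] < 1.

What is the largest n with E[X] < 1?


We need C(n, 6) · 5^{1 − 15} < 1, i.e. C(n, 6) < 5^{15 − 1} = 6103515625.
Check values of n near the boundary:
  n = 127: C(127, 6) = 5169379425; 5169379425 < 6103515625? YES
  n = 128: C(128, 6) = 5423611200; 5423611200 < 6103515625? YES
  n = 129: C(129, 6) = 5688177600; 5688177600 < 6103515625? YES
  n = 130: C(130, 6) = 5963412000; 5963412000 < 6103515625? YES
  n = 131: C(131, 6) = 6249655776; 6249655776 < 6103515625? NO
The largest n with C(n, 6) < 6103515625 is n = 130 (where E[X] = 47707296/48828125 ≈ 0.977). Hence R_5(6) > 130, i.e. R_5(6) ≥ 131.

Largest n = 130; hence R_5(6) > 130.


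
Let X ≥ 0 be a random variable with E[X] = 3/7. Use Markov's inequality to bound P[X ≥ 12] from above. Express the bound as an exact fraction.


μ = E[X] = 3/7, a = 12.
Markov: P[X ≥ 12] ≤ μ/a = (3/7)/12 = 1/28.
Numerically: ≈ 0.03571.
(Since a = 12 > μ = 0.42857, the bound 1/28 is < 1 and informative.)

P[X ≥ 12] ≤ 1/28 ≈ 0.03571.


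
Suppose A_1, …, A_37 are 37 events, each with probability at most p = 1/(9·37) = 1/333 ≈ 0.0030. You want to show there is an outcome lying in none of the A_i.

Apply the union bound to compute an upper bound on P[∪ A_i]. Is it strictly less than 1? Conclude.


Union bound: P[∪_{i=1}^{37} A_i] ≤ Σ_i P[A_i] ≤ 37·p = 37·(1/333) = 1/9.
Numerically: 1/9 ≈ 0.1111.
Is 1/9 < 1? YES.
Since P[∪ A_i] ≤ 1/9 < 1, the complement has P[∩ A_i^c] ≥ 1 − 1/9 = 8/9 > 0, so some outcome avoids every A_i.

37·p = 1/9 ≈ 0.1111; existence CERTIFIED by the union bound.


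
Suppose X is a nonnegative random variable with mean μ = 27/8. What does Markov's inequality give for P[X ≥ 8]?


μ = E[X] = 27/8, a = 8.
Markov: P[X ≥ 8] ≤ μ/a = (27/8)/8 = 27/64.
Numerically: ≈ 0.421875.
(Since a = 8 > μ = 3.375000, the bound 27/64 is < 1 and informative.)

P[X ≥ 8] ≤ 27/64 ≈ 0.421875.


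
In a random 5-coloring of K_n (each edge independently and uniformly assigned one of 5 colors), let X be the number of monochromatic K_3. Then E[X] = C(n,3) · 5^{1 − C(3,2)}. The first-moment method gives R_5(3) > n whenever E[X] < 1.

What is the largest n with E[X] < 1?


We need C(n, 3) · 5^{1 − 3} < 1, i.e. C(n, 3) < 5^{3 − 1} = 25.
Check values of n near the boundary:
  n = 3: C(3, 3) = 1; 1 < 25? YES
  n = 4: C(4, 3) = 4; 4 < 25? YES
  n = 5: C(5, 3) = 10; 10 < 25? YES
  n = 6: C(6, 3) = 20; 20 < 25? YES
  n = 7: C(7, 3) = 35; 35 < 25? NO
  n = 8: C(8, 3) = 56; 56 < 25? NO
  n = 9: C(9, 3) = 84; 84 < 25? NO
The largest n with C(n, 3) < 25 is n = 6 (where E[X] = 4/5 ≈ 0.80000). Hence R_5(3) > 6, i.e. R_5(3) ≥ 7.

Largest n = 6; hence R_5(3) > 6.


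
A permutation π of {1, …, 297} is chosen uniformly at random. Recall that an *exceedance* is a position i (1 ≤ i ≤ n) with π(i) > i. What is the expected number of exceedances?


Write X = Σ_{i=1}^{297} X_i, where X_i = 1_{π(i) > i}.
For each fixed i, π(i) is uniform over {1, …, 297} (marginal of a uniform permutation), so P[π(i) > i] = (n − i)/n. Summing: Σ_{i=1}^{297} (n − i)/n = (0 + 1 + … + 296)/297 = 297(297 − 1)/(2·297) = (297 − 1)/2.
Hence E[X] = Σ_{i=1}^{297} (297 − i)/297 = 148 ≈ 148.0000.

E[X] = 148 = 148.0000.


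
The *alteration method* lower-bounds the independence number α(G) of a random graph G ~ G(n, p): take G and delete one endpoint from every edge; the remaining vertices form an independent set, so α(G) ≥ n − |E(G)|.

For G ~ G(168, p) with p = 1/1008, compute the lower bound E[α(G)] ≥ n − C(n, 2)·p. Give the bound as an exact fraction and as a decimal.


E[|E(G)|] = C(168, 2)·p = 14028 · (1/1008) = 167/12.
E[α(G)] ≥ n − E[|E(G)|] = 168 − 167/12 = 1849/12.
Numerically: ≈ 154.083.
(This is only a lower bound; the true E[α(G)] may be larger.)

E[α(G)] ≥ 1849/12 ≈ 154.083.


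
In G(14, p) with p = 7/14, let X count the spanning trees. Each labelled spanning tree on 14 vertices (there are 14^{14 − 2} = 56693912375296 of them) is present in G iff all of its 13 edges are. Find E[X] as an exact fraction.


K_14 has 14^{14 − 2} = 56693912375296 labelled spanning trees.
For each such spanning tree H, let X_H = 1 if all 13 edges of H are present in G. Then P[X_H = 1] = p^{13} = (1/2)^{13} = 1/8192.
Summing the indicators: E[X] = Σ_H E[X_H] = 56693912375296 · p^{13} = 56693912375296 · 1/8192 = 13841287201/2.
Numerically: E[X] ≈ 6.9206e+09.

E[X] = 56693912375296 · (1/2)^{13} = 13841287201/2 ≈ 6.9206e+09.


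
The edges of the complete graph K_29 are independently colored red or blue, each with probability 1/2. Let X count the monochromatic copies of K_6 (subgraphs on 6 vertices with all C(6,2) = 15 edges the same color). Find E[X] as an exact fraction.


Let X = Σ_S X_S over the C(29, 6) = 475020 subsets S of size 6, where X_S = 1 if the K_6 on S is monochromatic.
For a fixed S, the K_6 on S has C(6, 2) = 15 edges. P[all 15 edges red] = (1/2)^15, and likewise for blue, so P[monochromatic] = 2·(1/2)^15 = 2^{1 − 15} = 1/16384.
By linearity of expectation: E[X] = C(29, 6) · 2^{1 − 15} = 475020 · 1/16384 = 118755/4096.
Numerically: E[X] ≈ 28.992920.

E[X] = C(29,6)·2^(1−C(6,2)) = 118755/4096 ≈ 28.992920.


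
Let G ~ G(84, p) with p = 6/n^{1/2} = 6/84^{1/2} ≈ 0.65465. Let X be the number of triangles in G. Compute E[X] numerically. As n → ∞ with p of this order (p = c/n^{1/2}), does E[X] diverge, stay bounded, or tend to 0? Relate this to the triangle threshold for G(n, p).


Number of potential triangles: C(84, 3) = 95284.
Each occurs with probability p³ ≈ (0.65465)³ ≈ 2.8056586e-01.
By linearity: E[X] = C(84, 3)·p³ ≈ 95284 · 2.8056586e-01 ≈ 26733.43730.
Since α = 1/2 < 1, p = c/n^{1/2} ≫ 1/n is above the triangle threshold p ~ 1/n. Asymptotically E[X] ~ (c³/6)·n^{3(1−α)} = (6³/6)·n^{1.5} → ∞; triangles are abundant w.h.p.

E[X] ≈ 26733.43730; in regime p = Θ(1/n^{1/2}) E[X] diverges (above the triangle threshold p ~ 1/n).


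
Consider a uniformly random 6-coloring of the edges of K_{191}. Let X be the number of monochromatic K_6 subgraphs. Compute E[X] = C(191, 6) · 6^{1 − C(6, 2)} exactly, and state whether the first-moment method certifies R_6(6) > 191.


E[X] = C(191, 6) · 6^{1 − 15} = 62291483793 · 6^{−14} = 62291483793/78364164096.
As a reduced fraction: E[X] = 6921275977/8707129344 ≈ 0.794898.
Is E[X] < 1? YES.
Since E[X] < 1, there exists a 6-coloring of K_{191} with no monochromatic K_6; hence R_6(6) > 191.

E[X] = 6921275977/8707129344 ≈ 0.794898; E[X] < 1, so R_6(6) > 191.


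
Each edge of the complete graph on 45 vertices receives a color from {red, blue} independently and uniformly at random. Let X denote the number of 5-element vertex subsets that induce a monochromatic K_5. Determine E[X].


Let X = Σ_S X_S over the C(45, 5) = 1221759 subsets S of size 5, where X_S = 1 if the K_5 on S is monochromatic.
For a fixed S, the K_5 on S has C(5, 2) = 10 edges. P[all 10 edges red] = (1/2)^10, and likewise for blue, so P[monochromatic] = 2·(1/2)^10 = 2^{1 − 10} = 1/512.
Summing: E[X] = C(45, 5) · 2^{1 − 10} = 1221759 · 1/512 = 1221759/512.
Numerically: E[X] ≈ 2386.248047.

E[X] = C(45,5)·2^(1−C(5,2)) = 1221759/512 ≈ 2386.248047.


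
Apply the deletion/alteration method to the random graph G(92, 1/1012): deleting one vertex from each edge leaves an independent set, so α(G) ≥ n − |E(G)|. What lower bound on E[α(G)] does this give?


E[|E(G)|] = C(92, 2)·p = 4186 · (1/1012) = 91/22.
E[α(G)] ≥ n − E[|E(G)|] = 92 − 91/22 = 1933/22.
Numerically: ≈ 87.864.
(This is only a lower bound; the true E[α(G)] may be larger.)

E[α(G)] ≥ 1933/22 ≈ 87.864.


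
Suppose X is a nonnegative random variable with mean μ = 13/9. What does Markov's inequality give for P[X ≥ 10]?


μ = E[X] = 13/9, a = 10.
Markov: P[X ≥ 10] ≤ μ/a = (13/9)/10 = 13/90.
Numerically: ≈ 0.144444.
(Since a = 10 > μ = 1.444444, the bound 13/90 is < 1 and informative.)

P[X ≥ 10] ≤ 13/90 ≈ 0.144444.


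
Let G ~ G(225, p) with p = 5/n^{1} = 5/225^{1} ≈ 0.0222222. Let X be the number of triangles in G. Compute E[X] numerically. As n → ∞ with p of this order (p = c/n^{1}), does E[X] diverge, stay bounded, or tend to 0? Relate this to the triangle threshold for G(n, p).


Number of potential triangles: C(225, 3) = 1873200.
Each occurs with probability p³ ≈ (0.0222222)³ ≈ 1.09739369e-05.
By linearity: E[X] = C(225, 3)·p³ ≈ 1873200 · 1.09739369e-05 ≈ 20.556379.
Here α = 1, so p = 5/n is exactly at the triangle threshold p ~ 1/n. Asymptotically E[X] → c³/6 = 5³/6 = 125/6 ≈ 20.833333, a bounded constant. In this regime the triangle count is asymptotically Poisson(c³/6).

E[X] ≈ 20.556379; in regime p = Θ(1/n^{1}) E[X] stays bounded (at the triangle threshold p ~ 1/n).


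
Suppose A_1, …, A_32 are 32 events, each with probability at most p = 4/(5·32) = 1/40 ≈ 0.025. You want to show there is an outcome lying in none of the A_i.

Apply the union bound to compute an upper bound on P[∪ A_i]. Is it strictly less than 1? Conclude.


Union bound: P[∪_{i=1}^{32} A_i] ≤ Σ_i P[A_i] ≤ 32·p = 32·(1/40) = 4/5.
Numerically: 4/5 ≈ 0.800.
Is 4/5 < 1? YES.
Since P[∪ A_i] ≤ 4/5 < 1, the complement has P[∩ A_i^c] ≥ 1 − 4/5 = 1/5 > 0, so some outcome avoids every A_i.

32·p = 4/5 ≈ 0.800; existence CERTIFIED by the union bound.


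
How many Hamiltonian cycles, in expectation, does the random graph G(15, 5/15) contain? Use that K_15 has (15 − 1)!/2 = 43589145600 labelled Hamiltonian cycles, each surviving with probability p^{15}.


K_15 has (15 − 1)!/2 = 43589145600 labelled Hamiltonian cycles.
For each such Hamiltonian cycle H, let X_H = 1 if all 15 edges of H are present in G. Then P[X_H = 1] = p^{15} = (1/3)^{15} = 1/14348907.
Summing the indicators: E[X] = Σ_H E[X_H] = 43589145600 · p^{15} = 43589145600 · 1/14348907 = 179379200/59049.
Numerically: E[X] ≈ 3037.8.

E[X] = 43589145600 · (1/3)^{15} = 179379200/59049 ≈ 3037.8.


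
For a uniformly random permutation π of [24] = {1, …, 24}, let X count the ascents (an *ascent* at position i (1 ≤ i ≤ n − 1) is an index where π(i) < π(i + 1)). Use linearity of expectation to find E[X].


Write X = Σ X_I over i = 1, …, 23, with X_I the indicator of one ascent.
There are 23 indicators.
For each fixed i, the pair (π(i), π(i+1)) is a uniformly random ordered pair of distinct values from {1, …, 24}; by symmetry P[π(i) < π(i+1)] = 1/2.
By linearity: E[X] = 23 · (1/2) = (24 − 1) · (1/2) = 23/2 ≈ 11.500000.

E[X] = 23/2 = 11.500000.


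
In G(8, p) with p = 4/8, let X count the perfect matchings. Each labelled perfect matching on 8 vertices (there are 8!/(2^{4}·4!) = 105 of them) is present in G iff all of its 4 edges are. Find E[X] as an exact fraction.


K_8 has 8!/(2^{4}·4!) = 105 labelled perfect matchings.
For each such perfect matching H, let X_H = 1 if all 4 edges of H are present in G. Then P[X_H = 1] = p^{4} = (1/2)^{4} = 1/16.
By linearity of expectation: E[X] = Σ_H E[X_H] = 105 · p^{4} = 105 · 1/16 = 105/16.
Numerically: E[X] ≈ 6.562.

E[X] = 105 · (1/2)^{4} = 105/16 ≈ 6.562.


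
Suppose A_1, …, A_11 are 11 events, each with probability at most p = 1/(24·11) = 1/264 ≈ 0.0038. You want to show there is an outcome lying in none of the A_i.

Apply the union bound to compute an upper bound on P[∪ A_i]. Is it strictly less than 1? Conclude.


Union bound: P[∪_{i=1}^{11} A_i] ≤ Σ_i P[A_i] ≤ 11·p = 11·(1/264) = 1/24.
Numerically: 1/24 ≈ 0.0417.
Is 1/24 < 1? YES.
Since P[∪ A_i] ≤ 1/24 < 1, the complement has P[∩ A_i^c] ≥ 1 − 1/24 = 23/24 > 0, so some outcome avoids every A_i.

11·p = 1/24 ≈ 0.0417; existence CERTIFIED by the union bound.
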